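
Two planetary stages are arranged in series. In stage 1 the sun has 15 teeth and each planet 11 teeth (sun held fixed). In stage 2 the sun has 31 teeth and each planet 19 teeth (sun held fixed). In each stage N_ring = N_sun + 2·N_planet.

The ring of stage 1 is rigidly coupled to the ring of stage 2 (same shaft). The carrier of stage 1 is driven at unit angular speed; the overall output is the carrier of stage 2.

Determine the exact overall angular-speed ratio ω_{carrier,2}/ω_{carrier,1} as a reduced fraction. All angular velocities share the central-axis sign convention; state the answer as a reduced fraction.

Stage 1: N_ring = 15 + 2·11 = 37
Stage 1: 15(ω_s−ω_c) = −37(ω_r−ω_c),  ω_s=0, ω_c=1
Stage 1: ω_r = 1 − (15/37)(0−1) = 52/37
  ⇒ ω_r¹/ω_c¹ = 52/37
Stage 2: N_ring = 31 + 2·19 = 69
Stage 2: 31(ω_s−ω_c) = −69(ω_r−ω_c),  ω_s=0, ω_r=1
Stage 2: 31(0−ω_c) = −69(1−ω_c)  ⇒  100ω_c = 69  ⇒  ω_c = 69/100
  ⇒ ω_c²/ω_r² = 69/100
Coupling ω_r² = ω_r¹ ⇒ overall = 52/37 × 69/100 = 897/925

897/925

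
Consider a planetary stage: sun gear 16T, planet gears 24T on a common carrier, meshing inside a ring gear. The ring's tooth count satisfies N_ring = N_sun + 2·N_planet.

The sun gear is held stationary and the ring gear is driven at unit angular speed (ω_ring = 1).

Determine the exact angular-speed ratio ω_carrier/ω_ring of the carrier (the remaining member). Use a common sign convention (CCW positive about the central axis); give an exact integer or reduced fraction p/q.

4/5

N_ring = 16 + 2·24 = 64
16(ω_s−ω_c) = −64(ω_r−ω_c),  ω_s=0, ω_r=1
16(0−ω_c) = −64(1−ω_c)  ⇒  80ω_c = 64  ⇒  ω_c = 4/5
ω_c/ω_r = 4/5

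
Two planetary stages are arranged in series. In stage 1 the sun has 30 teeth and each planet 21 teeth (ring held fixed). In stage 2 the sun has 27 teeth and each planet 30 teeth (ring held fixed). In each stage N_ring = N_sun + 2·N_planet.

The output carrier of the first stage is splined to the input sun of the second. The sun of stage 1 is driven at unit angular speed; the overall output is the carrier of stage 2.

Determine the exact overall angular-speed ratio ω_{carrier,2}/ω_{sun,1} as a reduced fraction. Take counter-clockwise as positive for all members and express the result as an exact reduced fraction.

Stage 1: N_ring = 30 + 2·21 = 72
Stage 1: 30(ω_s−ω_c) = −72(ω_r−ω_c),  ω_r=0, ω_s=1
Stage 1: 30(1−ω_c) = −72(0−ω_c)  ⇒  102ω_c = 30  ⇒  ω_c = 5/17
  ⇒ ω_c¹/ω_s¹ = 5/17
Stage 2: N_ring = 27 + 2·30 = 87
Stage 2: 27(ω_s−ω_c) = −87(ω_r−ω_c),  ω_r=0, ω_s=1
Stage 2: 27(1−ω_c) = −87(0−ω_c)  ⇒  114ω_c = 27  ⇒  ω_c = 9/38
  ⇒ ω_c²/ω_s² = 9/38
Coupling ω_s² = ω_c¹ ⇒ overall = 5/17 × 9/38 = 45/646

45/646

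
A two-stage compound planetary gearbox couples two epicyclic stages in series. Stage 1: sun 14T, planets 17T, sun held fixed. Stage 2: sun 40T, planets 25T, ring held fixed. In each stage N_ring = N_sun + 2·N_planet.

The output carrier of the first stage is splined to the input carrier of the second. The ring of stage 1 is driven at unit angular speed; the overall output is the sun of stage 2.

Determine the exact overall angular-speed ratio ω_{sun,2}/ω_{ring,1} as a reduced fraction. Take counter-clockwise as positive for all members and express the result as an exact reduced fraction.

Stage 1: N_ring = 14 + 2·17 = 48
Stage 1: 14(ω_s−ω_c) = −48(ω_r−ω_c),  ω_s=0, ω_r=1
Stage 1: 14(0−ω_c) = −48(1−ω_c)  ⇒  62ω_c = 48  ⇒  ω_c = 24/31
  ⇒ ω_c¹/ω_r¹ = 24/31
Stage 2: N_ring = 40 + 2·25 = 90
Stage 2: 40(ω_s−ω_c) = −90(ω_r−ω_c),  ω_r=0, ω_c=1
Stage 2: ω_s = 1 − (90/40)(0−1) = 13/4
  ⇒ ω_s²/ω_c² = 13/4
Coupling ω_c² = ω_c¹ ⇒ overall = 24/31 × 13/4 = 78/31

78/31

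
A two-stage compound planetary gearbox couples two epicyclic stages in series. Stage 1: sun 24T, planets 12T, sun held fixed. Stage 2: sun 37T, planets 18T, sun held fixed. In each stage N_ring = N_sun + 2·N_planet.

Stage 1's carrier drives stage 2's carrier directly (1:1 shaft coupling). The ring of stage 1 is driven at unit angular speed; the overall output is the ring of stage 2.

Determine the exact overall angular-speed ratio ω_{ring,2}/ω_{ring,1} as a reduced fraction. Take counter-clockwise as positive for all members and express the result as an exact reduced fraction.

220/219

Stage 1: N_ring = 24 + 2·12 = 48
Stage 1: 24(ω_s−ω_c) = −48(ω_r−ω_c),  ω_s=0, ω_r=1
Stage 1: 24(0−ω_c) = −48(1−ω_c)  ⇒  72ω_c = 48  ⇒  ω_c = 2/3
  ⇒ ω_c¹/ω_r¹ = 2/3
Stage 2: N_ring = 37 + 2·18 = 73
Stage 2: 37(ω_s−ω_c) = −73(ω_r−ω_c),  ω_s=0, ω_c=1
Stage 2: ω_r = 1 − (37/73)(0−1) = 110/73
  ⇒ ω_r²/ω_c² = 110/73
Coupling ω_c² = ω_c¹ ⇒ overall = 2/3 × 110/73 = 220/219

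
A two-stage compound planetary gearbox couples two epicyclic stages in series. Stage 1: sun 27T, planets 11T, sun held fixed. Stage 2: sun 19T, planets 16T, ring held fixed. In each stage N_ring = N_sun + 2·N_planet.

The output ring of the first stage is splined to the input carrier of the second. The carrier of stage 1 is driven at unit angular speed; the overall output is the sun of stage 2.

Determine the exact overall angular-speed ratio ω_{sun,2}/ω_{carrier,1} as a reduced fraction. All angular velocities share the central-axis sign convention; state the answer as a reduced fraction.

40/7

Stage 1: N_ring = 27 + 2·11 = 49
Stage 1: 27(ω_s−ω_c) = −49(ω_r−ω_c),  ω_s=0, ω_c=1
Stage 1: ω_r = 1 − (27/49)(0−1) = 76/49
  ⇒ ω_r¹/ω_c¹ = 76/49
Stage 2: N_ring = 19 + 2·16 = 51
Stage 2: 19(ω_s−ω_c) = −51(ω_r−ω_c),  ω_r=0, ω_c=1
Stage 2: ω_s = 1 − (51/19)(0−1) = 70/19
  ⇒ ω_s²/ω_c² = 70/19
Coupling ω_c² = ω_r¹ ⇒ overall = 76/49 × 70/19 = 40/7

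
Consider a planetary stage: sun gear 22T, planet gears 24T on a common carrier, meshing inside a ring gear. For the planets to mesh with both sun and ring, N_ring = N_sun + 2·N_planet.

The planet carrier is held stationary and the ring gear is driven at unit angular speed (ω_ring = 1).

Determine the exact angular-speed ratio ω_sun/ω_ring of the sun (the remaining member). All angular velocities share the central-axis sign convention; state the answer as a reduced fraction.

N_ring = 22 + 2·24 = 70
22(ω_s−ω_c) = −70(ω_r−ω_c),  ω_c=0, ω_r=1
ω_s = 0 − (70/22)(1−0) = -35/11
ω_s/ω_r = -35/11

-35/11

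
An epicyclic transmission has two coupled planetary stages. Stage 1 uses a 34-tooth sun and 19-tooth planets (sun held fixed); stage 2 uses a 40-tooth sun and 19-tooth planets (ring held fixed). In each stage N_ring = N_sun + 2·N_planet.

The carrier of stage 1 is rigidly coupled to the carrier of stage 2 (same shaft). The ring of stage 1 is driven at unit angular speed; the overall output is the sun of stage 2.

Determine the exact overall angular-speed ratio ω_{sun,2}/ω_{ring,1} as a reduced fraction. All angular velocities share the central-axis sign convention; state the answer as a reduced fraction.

Stage 1: N_ring = 34 + 2·19 = 72
Stage 1: 34(ω_s−ω_c) = −72(ω_r−ω_c),  ω_s=0, ω_r=1
Stage 1: 34(0−ω_c) = −72(1−ω_c)  ⇒  106ω_c = 72  ⇒  ω_c = 36/53
  ⇒ ω_c¹/ω_r¹ = 36/53
Stage 2: N_ring = 40 + 2·19 = 78
Stage 2: 40(ω_s−ω_c) = −78(ω_r−ω_c),  ω_r=0, ω_c=1
Stage 2: ω_s = 1 − (78/40)(0−1) = 59/20
  ⇒ ω_s²/ω_c² = 59/20
Coupling ω_c² = ω_c¹ ⇒ overall = 36/53 × 59/20 = 531/265

531/265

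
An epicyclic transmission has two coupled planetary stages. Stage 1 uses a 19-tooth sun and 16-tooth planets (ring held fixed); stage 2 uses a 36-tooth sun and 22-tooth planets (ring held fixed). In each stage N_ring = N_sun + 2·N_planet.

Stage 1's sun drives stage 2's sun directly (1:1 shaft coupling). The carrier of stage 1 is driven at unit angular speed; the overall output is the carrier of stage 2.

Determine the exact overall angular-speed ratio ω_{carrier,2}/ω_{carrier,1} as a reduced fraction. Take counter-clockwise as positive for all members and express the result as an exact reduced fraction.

630/551

Stage 1: N_ring = 19 + 2·16 = 51
Stage 1: 19(ω_s−ω_c) = −51(ω_r−ω_c),  ω_r=0, ω_c=1
Stage 1: ω_s = 1 − (51/19)(0−1) = 70/19
  ⇒ ω_s¹/ω_c¹ = 70/19
Stage 2: N_ring = 36 + 2·22 = 80
Stage 2: 36(ω_s−ω_c) = −80(ω_r−ω_c),  ω_r=0, ω_s=1
Stage 2: 36(1−ω_c) = −80(0−ω_c)  ⇒  116ω_c = 36  ⇒  ω_c = 9/29
  ⇒ ω_c²/ω_s² = 9/29
Coupling ω_s² = ω_s¹ ⇒ overall = 70/19 × 9/29 = 630/551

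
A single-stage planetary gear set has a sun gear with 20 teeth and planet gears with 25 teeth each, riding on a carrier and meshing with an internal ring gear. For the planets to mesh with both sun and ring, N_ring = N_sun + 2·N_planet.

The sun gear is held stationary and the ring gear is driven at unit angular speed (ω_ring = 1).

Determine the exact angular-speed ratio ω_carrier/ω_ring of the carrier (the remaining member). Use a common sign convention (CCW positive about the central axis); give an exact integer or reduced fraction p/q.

7/9

N_ring = 20 + 2·25 = 70
20(ω_s−ω_c) = −70(ω_r−ω_c),  ω_s=0, ω_r=1
20(0−ω_c) = −70(1−ω_c)  ⇒  90ω_c = 70  ⇒  ω_c = 7/9
ω_c/ω_r = 7/9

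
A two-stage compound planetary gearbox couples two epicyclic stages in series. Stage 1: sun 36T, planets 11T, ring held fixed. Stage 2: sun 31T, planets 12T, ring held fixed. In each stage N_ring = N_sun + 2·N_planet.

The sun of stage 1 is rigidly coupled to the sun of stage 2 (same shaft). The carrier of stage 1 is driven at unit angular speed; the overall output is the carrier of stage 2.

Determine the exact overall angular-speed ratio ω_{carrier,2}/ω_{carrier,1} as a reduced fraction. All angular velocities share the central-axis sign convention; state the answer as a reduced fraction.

Stage 1: N_ring = 36 + 2·11 = 58
Stage 1: 36(ω_s−ω_c) = −58(ω_r−ω_c),  ω_r=0, ω_c=1
Stage 1: ω_s = 1 − (58/36)(0−1) = 47/18
  ⇒ ω_s¹/ω_c¹ = 47/18
Stage 2: N_ring = 31 + 2·12 = 55
Stage 2: 31(ω_s−ω_c) = −55(ω_r−ω_c),  ω_r=0, ω_s=1
Stage 2: 31(1−ω_c) = −55(0−ω_c)  ⇒  86ω_c = 31  ⇒  ω_c = 31/86
  ⇒ ω_c²/ω_s² = 31/86
Coupling ω_s² = ω_s¹ ⇒ overall = 47/18 × 31/86 = 1457/1548

1457/1548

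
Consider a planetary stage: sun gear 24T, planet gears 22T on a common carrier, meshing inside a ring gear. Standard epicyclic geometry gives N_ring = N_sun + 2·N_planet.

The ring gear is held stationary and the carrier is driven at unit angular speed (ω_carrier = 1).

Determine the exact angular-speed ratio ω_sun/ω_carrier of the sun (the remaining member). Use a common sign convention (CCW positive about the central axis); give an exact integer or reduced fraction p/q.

23/6

N_ring = 24 + 2·22 = 68
24(ω_s−ω_c) = −68(ω_r−ω_c),  ω_r=0, ω_c=1
ω_s = 1 − (68/24)(0−1) = 23/6
ω_s/ω_c = 23/6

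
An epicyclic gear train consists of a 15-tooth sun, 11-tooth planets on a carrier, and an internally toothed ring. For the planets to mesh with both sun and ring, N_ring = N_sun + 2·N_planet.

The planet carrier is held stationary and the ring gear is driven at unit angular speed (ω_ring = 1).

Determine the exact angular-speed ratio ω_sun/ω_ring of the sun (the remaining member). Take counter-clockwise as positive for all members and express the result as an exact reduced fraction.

-37/15

N_ring = 15 + 2·11 = 37
15(ω_s−ω_c) = −37(ω_r−ω_c),  ω_c=0, ω_r=1
ω_s = 0 − (37/15)(1−0) = -37/15
ω_s/ω_r = -37/15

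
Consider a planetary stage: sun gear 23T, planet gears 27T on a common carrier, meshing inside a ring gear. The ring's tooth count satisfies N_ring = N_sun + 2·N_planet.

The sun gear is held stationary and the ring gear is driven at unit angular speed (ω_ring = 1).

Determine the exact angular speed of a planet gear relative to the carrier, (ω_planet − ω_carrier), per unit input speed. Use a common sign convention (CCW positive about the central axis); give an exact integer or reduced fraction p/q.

1771/2700

N_ring = 23 + 2·27 = 77
23(ω_s−ω_c) = −77(ω_r−ω_c),  ω_s=0, ω_r=1
23(0−ω_c) = −77(1−ω_c)  ⇒  100ω_c = 77  ⇒  ω_c = 77/100
sun–planet: 23·(0−77/100) = −27·(ω_p−ω_c)  ⇒  ω_p−ω_c = −(23/27)·(-77/100) = 1771/2700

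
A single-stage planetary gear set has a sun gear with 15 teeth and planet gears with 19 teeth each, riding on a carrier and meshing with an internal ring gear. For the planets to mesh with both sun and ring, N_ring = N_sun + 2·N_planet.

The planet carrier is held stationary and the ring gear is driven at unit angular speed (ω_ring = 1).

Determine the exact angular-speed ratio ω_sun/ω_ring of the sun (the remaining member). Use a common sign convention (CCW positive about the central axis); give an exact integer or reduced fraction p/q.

N_ring = 15 + 2·19 = 53
15(ω_s−ω_c) = −53(ω_r−ω_c),  ω_c=0, ω_r=1
ω_s = 0 − (53/15)(1−0) = -53/15
ω_s/ω_r = -53/15

-53/15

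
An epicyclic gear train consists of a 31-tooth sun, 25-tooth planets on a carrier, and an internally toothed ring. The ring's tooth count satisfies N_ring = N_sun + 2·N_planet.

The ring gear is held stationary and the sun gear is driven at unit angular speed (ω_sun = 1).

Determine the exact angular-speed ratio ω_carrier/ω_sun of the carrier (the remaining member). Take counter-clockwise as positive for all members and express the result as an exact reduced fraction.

31/112

N_ring = 31 + 2·25 = 81
31(ω_s−ω_c) = −81(ω_r−ω_c),  ω_r=0, ω_s=1
31(1−ω_c) = −81(0−ω_c)  ⇒  112ω_c = 31  ⇒  ω_c = 31/112
ω_c/ω_s = 31/112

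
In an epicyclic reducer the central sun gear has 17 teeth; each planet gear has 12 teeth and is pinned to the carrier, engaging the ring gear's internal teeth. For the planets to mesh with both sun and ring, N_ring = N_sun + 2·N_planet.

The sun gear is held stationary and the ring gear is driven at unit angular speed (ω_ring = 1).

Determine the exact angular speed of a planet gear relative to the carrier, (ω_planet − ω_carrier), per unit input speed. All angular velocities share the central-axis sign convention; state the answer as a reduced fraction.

697/696

N_ring = 17 + 2·12 = 41
17(ω_s−ω_c) = −41(ω_r−ω_c),  ω_s=0, ω_r=1
17(0−ω_c) = −41(1−ω_c)  ⇒  58ω_c = 41  ⇒  ω_c = 41/58
sun–planet: 17·(0−41/58) = −12·(ω_p−ω_c)  ⇒  ω_p−ω_c = −(17/12)·(-41/58) = 697/696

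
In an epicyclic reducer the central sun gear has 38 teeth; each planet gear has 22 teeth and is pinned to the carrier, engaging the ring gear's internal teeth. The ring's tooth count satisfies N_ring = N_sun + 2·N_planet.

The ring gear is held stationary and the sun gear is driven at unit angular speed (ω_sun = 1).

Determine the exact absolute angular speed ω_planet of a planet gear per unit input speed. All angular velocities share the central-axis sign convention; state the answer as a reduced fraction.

-19/22

N_ring = 38 + 2·22 = 82
38(ω_s−ω_c) = −82(ω_r−ω_c),  ω_r=0, ω_s=1
38(1−ω_c) = −82(0−ω_c)  ⇒  120ω_c = 38  ⇒  ω_c = 19/60
sun–planet: 38·(1−19/60) = −22·(ω_p−ω_c)  ⇒  ω_p−ω_c = −(38/22)·(41/60) = -779/660
ω_p = 19/60 − 779/660 = -19/22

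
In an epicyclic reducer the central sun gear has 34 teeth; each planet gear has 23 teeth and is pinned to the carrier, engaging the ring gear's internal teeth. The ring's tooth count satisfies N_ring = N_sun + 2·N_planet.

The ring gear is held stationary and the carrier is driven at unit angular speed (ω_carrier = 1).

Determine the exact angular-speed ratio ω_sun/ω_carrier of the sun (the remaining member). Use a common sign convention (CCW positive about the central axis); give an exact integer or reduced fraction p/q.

N_ring = 34 + 2·23 = 80
34(ω_s−ω_c) = −80(ω_r−ω_c),  ω_r=0, ω_c=1
ω_s = 1 − (80/34)(0−1) = 57/17
ω_s/ω_c = 57/17

57/17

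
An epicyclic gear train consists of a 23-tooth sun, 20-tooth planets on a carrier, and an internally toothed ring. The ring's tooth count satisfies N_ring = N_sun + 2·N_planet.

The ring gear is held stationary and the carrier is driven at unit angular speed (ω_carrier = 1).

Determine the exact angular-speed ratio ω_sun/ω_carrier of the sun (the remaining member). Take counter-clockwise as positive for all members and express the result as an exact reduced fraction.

N_ring = 23 + 2·20 = 63
23(ω_s−ω_c) = −63(ω_r−ω_c),  ω_r=0, ω_c=1
ω_s = 1 − (63/23)(0−1) = 86/23
ω_s/ω_c = 86/23

86/23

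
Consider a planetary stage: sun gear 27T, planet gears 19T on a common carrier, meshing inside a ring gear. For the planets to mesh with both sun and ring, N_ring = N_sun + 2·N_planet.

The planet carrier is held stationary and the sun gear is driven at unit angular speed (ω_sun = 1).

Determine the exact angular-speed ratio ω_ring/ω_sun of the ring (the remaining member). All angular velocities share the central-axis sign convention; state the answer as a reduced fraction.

N_ring = 27 + 2·19 = 65
27(ω_s−ω_c) = −65(ω_r−ω_c),  ω_c=0, ω_s=1
ω_r = 0 − (27/65)(1−0) = -27/65
ω_r/ω_s = -27/65

-27/65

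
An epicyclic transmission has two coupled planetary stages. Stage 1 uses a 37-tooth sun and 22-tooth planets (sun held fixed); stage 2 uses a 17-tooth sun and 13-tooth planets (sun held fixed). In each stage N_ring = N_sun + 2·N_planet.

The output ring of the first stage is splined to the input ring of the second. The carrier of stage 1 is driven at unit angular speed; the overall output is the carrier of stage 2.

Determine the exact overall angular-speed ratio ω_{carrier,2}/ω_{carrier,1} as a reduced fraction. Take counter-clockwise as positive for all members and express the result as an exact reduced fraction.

Stage 1: N_ring = 37 + 2·22 = 81
Stage 1: 37(ω_s−ω_c) = −81(ω_r−ω_c),  ω_s=0, ω_c=1
Stage 1: ω_r = 1 − (37/81)(0−1) = 118/81
  ⇒ ω_r¹/ω_c¹ = 118/81
Stage 2: N_ring = 17 + 2·13 = 43
Stage 2: 17(ω_s−ω_c) = −43(ω_r−ω_c),  ω_s=0, ω_r=1
Stage 2: 17(0−ω_c) = −43(1−ω_c)  ⇒  60ω_c = 43  ⇒  ω_c = 43/60
  ⇒ ω_c²/ω_r² = 43/60
Coupling ω_r² = ω_r¹ ⇒ overall = 118/81 × 43/60 = 2537/2430

2537/2430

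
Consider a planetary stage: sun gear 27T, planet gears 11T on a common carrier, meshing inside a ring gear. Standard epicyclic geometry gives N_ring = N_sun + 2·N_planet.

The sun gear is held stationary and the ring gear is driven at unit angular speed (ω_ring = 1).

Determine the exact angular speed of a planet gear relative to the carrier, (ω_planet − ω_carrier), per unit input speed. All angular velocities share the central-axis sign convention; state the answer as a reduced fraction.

N_ring = 27 + 2·11 = 49
27(ω_s−ω_c) = −49(ω_r−ω_c),  ω_s=0, ω_r=1
27(0−ω_c) = −49(1−ω_c)  ⇒  76ω_c = 49  ⇒  ω_c = 49/76
sun–planet: 27·(0−49/76) = −11·(ω_p−ω_c)  ⇒  ω_p−ω_c = −(27/11)·(-49/76) = 1323/836

1323/836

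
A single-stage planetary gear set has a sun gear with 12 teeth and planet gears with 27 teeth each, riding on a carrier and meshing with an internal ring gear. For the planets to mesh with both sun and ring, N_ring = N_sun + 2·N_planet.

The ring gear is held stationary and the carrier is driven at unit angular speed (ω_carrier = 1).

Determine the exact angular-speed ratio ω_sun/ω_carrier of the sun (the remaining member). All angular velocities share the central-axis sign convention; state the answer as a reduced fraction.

13/2

N_ring = 12 + 2·27 = 66
12(ω_s−ω_c) = −66(ω_r−ω_c),  ω_r=0, ω_c=1
ω_s = 1 − (66/12)(0−1) = 13/2
ω_s/ω_c = 13/2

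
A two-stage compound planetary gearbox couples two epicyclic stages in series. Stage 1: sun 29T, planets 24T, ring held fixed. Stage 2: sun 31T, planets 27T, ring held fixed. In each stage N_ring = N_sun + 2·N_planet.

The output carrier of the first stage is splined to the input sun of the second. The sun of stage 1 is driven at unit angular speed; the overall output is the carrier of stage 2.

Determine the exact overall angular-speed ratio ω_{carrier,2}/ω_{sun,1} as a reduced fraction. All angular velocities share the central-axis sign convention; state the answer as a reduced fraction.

Stage 1: N_ring = 29 + 2·24 = 77
Stage 1: 29(ω_s−ω_c) = −77(ω_r−ω_c),  ω_r=0, ω_s=1
Stage 1: 29(1−ω_c) = −77(0−ω_c)  ⇒  106ω_c = 29  ⇒  ω_c = 29/106
  ⇒ ω_c¹/ω_s¹ = 29/106
Stage 2: N_ring = 31 + 2·27 = 85
Stage 2: 31(ω_s−ω_c) = −85(ω_r−ω_c),  ω_r=0, ω_s=1
Stage 2: 31(1−ω_c) = −85(0−ω_c)  ⇒  116ω_c = 31  ⇒  ω_c = 31/116
  ⇒ ω_c²/ω_s² = 31/116
Coupling ω_s² = ω_c¹ ⇒ overall = 29/106 × 31/116 = 31/424

31/424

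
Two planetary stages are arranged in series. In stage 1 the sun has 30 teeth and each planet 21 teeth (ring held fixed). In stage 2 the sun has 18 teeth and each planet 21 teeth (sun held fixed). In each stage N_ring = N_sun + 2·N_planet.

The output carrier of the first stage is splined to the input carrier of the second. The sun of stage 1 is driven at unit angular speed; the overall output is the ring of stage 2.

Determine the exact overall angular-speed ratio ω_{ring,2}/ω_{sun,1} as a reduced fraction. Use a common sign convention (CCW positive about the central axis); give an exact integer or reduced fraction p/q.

13/34

Stage 1: N_ring = 30 + 2·21 = 72
Stage 1: 30(ω_s−ω_c) = −72(ω_r−ω_c),  ω_r=0, ω_s=1
Stage 1: 30(1−ω_c) = −72(0−ω_c)  ⇒  102ω_c = 30  ⇒  ω_c = 5/17
  ⇒ ω_c¹/ω_s¹ = 5/17
Stage 2: N_ring = 18 + 2·21 = 60
Stage 2: 18(ω_s−ω_c) = −60(ω_r−ω_c),  ω_s=0, ω_c=1
Stage 2: ω_r = 1 − (18/60)(0−1) = 13/10
  ⇒ ω_r²/ω_c² = 13/10
Coupling ω_c² = ω_c¹ ⇒ overall = 5/17 × 13/10 = 13/34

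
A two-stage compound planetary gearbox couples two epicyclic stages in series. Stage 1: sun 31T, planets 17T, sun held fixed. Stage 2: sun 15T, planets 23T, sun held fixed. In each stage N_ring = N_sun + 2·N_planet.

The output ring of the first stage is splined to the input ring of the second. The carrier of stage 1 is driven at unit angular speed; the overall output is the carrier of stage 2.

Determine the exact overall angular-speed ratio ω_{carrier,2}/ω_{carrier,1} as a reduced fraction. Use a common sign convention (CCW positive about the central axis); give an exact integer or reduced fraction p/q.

Stage 1: N_ring = 31 + 2·17 = 65
Stage 1: 31(ω_s−ω_c) = −65(ω_r−ω_c),  ω_s=0, ω_c=1
Stage 1: ω_r = 1 − (31/65)(0−1) = 96/65
  ⇒ ω_r¹/ω_c¹ = 96/65
Stage 2: N_ring = 15 + 2·23 = 61
Stage 2: 15(ω_s−ω_c) = −61(ω_r−ω_c),  ω_s=0, ω_r=1
Stage 2: 15(0−ω_c) = −61(1−ω_c)  ⇒  76ω_c = 61  ⇒  ω_c = 61/76
  ⇒ ω_c²/ω_r² = 61/76
Coupling ω_r² = ω_r¹ ⇒ overall = 96/65 × 61/76 = 1464/1235

1464/1235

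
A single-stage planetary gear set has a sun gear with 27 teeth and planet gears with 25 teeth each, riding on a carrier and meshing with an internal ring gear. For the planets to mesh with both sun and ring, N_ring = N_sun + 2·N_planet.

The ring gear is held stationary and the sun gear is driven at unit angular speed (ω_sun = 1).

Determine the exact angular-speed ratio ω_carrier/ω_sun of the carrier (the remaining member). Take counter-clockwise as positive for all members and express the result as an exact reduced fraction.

27/104

N_ring = 27 + 2·25 = 77
27(ω_s−ω_c) = −77(ω_r−ω_c),  ω_r=0, ω_s=1
27(1−ω_c) = −77(0−ω_c)  ⇒  104ω_c = 27  ⇒  ω_c = 27/104
ω_c/ω_s = 27/104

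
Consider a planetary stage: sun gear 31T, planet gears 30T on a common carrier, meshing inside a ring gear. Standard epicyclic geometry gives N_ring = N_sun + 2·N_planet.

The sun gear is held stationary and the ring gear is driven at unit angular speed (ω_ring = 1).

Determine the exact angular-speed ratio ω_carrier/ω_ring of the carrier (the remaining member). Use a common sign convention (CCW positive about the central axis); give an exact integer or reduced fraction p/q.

N_ring = 31 + 2·30 = 91
31(ω_s−ω_c) = −91(ω_r−ω_c),  ω_s=0, ω_r=1
31(0−ω_c) = −91(1−ω_c)  ⇒  122ω_c = 91  ⇒  ω_c = 91/122
ω_c/ω_r = 91/122

91/122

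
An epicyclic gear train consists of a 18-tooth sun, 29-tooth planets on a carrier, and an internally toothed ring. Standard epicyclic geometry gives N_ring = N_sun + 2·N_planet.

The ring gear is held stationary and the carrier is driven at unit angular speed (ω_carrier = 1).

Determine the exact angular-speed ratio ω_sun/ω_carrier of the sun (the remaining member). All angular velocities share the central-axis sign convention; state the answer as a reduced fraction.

47/9

N_ring = 18 + 2·29 = 76
18(ω_s−ω_c) = −76(ω_r−ω_c),  ω_r=0, ω_c=1
ω_s = 1 − (76/18)(0−1) = 47/9
ω_s/ω_c = 47/9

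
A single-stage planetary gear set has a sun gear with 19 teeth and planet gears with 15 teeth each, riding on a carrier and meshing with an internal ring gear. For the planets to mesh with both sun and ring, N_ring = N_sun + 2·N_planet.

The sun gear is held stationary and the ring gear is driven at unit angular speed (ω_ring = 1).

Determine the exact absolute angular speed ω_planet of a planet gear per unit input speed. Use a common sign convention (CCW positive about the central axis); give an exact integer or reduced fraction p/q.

N_ring = 19 + 2·15 = 49
19(ω_s−ω_c) = −49(ω_r−ω_c),  ω_s=0, ω_r=1
19(0−ω_c) = −49(1−ω_c)  ⇒  68ω_c = 49  ⇒  ω_c = 49/68
sun–planet: 19·(0−49/68) = −15·(ω_p−ω_c)  ⇒  ω_p−ω_c = −(19/15)·(-49/68) = 931/1020
ω_p = 49/68 + 931/1020 = 49/30

49/30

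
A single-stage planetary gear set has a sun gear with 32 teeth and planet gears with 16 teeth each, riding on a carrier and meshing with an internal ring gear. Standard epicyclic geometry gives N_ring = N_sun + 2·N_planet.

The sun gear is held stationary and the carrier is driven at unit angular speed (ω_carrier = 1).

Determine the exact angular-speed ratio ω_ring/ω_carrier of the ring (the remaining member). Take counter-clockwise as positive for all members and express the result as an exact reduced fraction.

3/2

N_ring = 32 + 2·16 = 64
32(ω_s−ω_c) = −64(ω_r−ω_c),  ω_s=0, ω_c=1
ω_r = 1 − (32/64)(0−1) = 3/2
ω_r/ω_c = 3/2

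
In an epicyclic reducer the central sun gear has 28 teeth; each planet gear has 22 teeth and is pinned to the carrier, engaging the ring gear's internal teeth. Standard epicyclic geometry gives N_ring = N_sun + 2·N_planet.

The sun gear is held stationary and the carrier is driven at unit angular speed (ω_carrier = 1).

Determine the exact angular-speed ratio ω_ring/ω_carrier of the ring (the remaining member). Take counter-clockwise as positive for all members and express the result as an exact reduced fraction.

N_ring = 28 + 2·22 = 72
28(ω_s−ω_c) = −72(ω_r−ω_c),  ω_s=0, ω_c=1
ω_r = 1 − (28/72)(0−1) = 25/18
ω_r/ω_c = 25/18

25/18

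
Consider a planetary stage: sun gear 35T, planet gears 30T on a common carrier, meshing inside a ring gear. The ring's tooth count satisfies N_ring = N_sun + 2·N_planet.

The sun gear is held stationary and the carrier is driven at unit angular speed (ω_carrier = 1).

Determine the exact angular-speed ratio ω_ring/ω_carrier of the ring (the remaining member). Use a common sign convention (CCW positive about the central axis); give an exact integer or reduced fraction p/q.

N_ring = 35 + 2·30 = 95
35(ω_s−ω_c) = −95(ω_r−ω_c),  ω_s=0, ω_c=1
ω_r = 1 − (35/95)(0−1) = 26/19
ω_r/ω_c = 26/19

26/19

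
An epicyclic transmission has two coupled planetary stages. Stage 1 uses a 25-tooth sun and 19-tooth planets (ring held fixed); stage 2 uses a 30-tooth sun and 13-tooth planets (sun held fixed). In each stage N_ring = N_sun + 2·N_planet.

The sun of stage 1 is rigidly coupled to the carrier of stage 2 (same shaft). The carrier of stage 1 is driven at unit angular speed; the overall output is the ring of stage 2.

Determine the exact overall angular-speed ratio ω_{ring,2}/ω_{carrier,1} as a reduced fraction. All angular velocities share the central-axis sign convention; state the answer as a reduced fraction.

Stage 1: N_ring = 25 + 2·19 = 63
Stage 1: 25(ω_s−ω_c) = −63(ω_r−ω_c),  ω_r=0, ω_c=1
Stage 1: ω_s = 1 − (63/25)(0−1) = 88/25
  ⇒ ω_s¹/ω_c¹ = 88/25
Stage 2: N_ring = 30 + 2·13 = 56
Stage 2: 30(ω_s−ω_c) = −56(ω_r−ω_c),  ω_s=0, ω_c=1
Stage 2: ω_r = 1 − (30/56)(0−1) = 43/28
  ⇒ ω_r²/ω_c² = 43/28
Coupling ω_c² = ω_s¹ ⇒ overall = 88/25 × 43/28 = 946/175

946/175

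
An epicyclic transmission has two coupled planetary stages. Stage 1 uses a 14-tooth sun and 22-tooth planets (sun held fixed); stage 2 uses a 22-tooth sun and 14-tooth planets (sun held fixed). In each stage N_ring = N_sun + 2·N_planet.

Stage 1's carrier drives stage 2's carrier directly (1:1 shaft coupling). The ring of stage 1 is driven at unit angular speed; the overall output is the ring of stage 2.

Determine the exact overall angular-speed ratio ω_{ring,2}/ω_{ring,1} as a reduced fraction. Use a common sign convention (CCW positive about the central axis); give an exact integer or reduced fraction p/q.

Stage 1: N_ring = 14 + 2·22 = 58
Stage 1: 14(ω_s−ω_c) = −58(ω_r−ω_c),  ω_s=0, ω_r=1
Stage 1: 14(0−ω_c) = −58(1−ω_c)  ⇒  72ω_c = 58  ⇒  ω_c = 29/36
  ⇒ ω_c¹/ω_r¹ = 29/36
Stage 2: N_ring = 22 + 2·14 = 50
Stage 2: 22(ω_s−ω_c) = −50(ω_r−ω_c),  ω_s=0, ω_c=1
Stage 2: ω_r = 1 − (22/50)(0−1) = 36/25
  ⇒ ω_r²/ω_c² = 36/25
Coupling ω_c² = ω_c¹ ⇒ overall = 29/36 × 36/25 = 29/25

29/25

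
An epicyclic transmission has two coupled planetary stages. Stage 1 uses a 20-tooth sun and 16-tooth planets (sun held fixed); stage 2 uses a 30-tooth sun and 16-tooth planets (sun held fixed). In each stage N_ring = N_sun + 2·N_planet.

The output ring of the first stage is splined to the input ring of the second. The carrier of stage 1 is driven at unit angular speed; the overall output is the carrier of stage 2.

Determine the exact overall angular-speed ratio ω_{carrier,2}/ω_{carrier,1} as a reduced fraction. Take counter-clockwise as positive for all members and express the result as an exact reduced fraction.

279/299

Stage 1: N_ring = 20 + 2·16 = 52
Stage 1: 20(ω_s−ω_c) = −52(ω_r−ω_c),  ω_s=0, ω_c=1
Stage 1: ω_r = 1 − (20/52)(0−1) = 18/13
  ⇒ ω_r¹/ω_c¹ = 18/13
Stage 2: N_ring = 30 + 2·16 = 62
Stage 2: 30(ω_s−ω_c) = −62(ω_r−ω_c),  ω_s=0, ω_r=1
Stage 2: 30(0−ω_c) = −62(1−ω_c)  ⇒  92ω_c = 62  ⇒  ω_c = 31/46
  ⇒ ω_c²/ω_r² = 31/46
Coupling ω_r² = ω_r¹ ⇒ overall = 18/13 × 31/46 = 279/299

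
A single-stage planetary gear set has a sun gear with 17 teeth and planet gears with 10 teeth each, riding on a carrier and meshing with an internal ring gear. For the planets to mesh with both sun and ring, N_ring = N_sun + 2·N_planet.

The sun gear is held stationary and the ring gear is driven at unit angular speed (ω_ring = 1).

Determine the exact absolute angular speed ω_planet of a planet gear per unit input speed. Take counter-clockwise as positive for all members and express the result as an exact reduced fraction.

N_ring = 17 + 2·10 = 37
17(ω_s−ω_c) = −37(ω_r−ω_c),  ω_s=0, ω_r=1
17(0−ω_c) = −37(1−ω_c)  ⇒  54ω_c = 37  ⇒  ω_c = 37/54
sun–planet: 17·(0−37/54) = −10·(ω_p−ω_c)  ⇒  ω_p−ω_c = −(17/10)·(-37/54) = 629/540
ω_p = 37/54 + 629/540 = 37/20

37/20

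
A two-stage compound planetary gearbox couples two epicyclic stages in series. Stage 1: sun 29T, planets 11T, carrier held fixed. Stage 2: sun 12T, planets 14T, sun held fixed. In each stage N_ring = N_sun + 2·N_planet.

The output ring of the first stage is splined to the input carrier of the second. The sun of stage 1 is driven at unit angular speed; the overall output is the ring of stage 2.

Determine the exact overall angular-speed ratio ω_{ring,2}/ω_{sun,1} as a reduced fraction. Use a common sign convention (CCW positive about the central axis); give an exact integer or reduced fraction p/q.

Stage 1: N_ring = 29 + 2·11 = 51
Stage 1: 29(ω_s−ω_c) = −51(ω_r−ω_c),  ω_c=0, ω_s=1
Stage 1: ω_r = 0 − (29/51)(1−0) = -29/51
  ⇒ ω_r¹/ω_s¹ = -29/51
Stage 2: N_ring = 12 + 2·14 = 40
Stage 2: 12(ω_s−ω_c) = −40(ω_r−ω_c),  ω_s=0, ω_c=1
Stage 2: ω_r = 1 − (12/40)(0−1) = 13/10
  ⇒ ω_r²/ω_c² = 13/10
Coupling ω_c² = ω_r¹ ⇒ overall = -29/51 × 13/10 = -377/510

-377/510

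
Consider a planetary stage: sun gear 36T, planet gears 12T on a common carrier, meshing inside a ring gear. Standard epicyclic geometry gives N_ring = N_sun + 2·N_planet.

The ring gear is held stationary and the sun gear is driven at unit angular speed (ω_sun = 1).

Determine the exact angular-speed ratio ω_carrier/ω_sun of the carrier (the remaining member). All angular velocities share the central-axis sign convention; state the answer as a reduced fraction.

N_ring = 36 + 2·12 = 60
36(ω_s−ω_c) = −60(ω_r−ω_c),  ω_r=0, ω_s=1
36(1−ω_c) = −60(0−ω_c)  ⇒  96ω_c = 36  ⇒  ω_c = 3/8
ω_c/ω_s = 3/8

3/8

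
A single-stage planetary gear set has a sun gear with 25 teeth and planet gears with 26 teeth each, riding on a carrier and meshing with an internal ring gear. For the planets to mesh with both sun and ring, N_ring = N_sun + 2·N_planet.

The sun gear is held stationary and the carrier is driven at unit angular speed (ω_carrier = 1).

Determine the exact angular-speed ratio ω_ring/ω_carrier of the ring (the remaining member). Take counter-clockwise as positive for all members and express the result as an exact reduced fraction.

N_ring = 25 + 2·26 = 77
25(ω_s−ω_c) = −77(ω_r−ω_c),  ω_s=0, ω_c=1
ω_r = 1 − (25/77)(0−1) = 102/77
ω_r/ω_c = 102/77

102/77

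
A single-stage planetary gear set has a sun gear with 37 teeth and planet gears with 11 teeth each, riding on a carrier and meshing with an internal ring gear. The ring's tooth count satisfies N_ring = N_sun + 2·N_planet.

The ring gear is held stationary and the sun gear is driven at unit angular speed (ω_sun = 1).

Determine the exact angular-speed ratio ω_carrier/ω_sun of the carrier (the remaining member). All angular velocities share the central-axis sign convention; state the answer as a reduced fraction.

N_ring = 37 + 2·11 = 59
37(ω_s−ω_c) = −59(ω_r−ω_c),  ω_r=0, ω_s=1
37(1−ω_c) = −59(0−ω_c)  ⇒  96ω_c = 37  ⇒  ω_c = 37/96
ω_c/ω_s = 37/96

37/96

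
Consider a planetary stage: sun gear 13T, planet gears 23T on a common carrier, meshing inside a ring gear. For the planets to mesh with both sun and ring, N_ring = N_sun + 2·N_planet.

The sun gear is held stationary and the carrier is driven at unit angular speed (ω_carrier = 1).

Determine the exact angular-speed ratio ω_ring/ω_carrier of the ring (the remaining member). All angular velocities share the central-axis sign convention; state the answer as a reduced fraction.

72/59

N_ring = 13 + 2·23 = 59
13(ω_s−ω_c) = −59(ω_r−ω_c),  ω_s=0, ω_c=1
ω_r = 1 − (13/59)(0−1) = 72/59
ω_r/ω_c = 72/59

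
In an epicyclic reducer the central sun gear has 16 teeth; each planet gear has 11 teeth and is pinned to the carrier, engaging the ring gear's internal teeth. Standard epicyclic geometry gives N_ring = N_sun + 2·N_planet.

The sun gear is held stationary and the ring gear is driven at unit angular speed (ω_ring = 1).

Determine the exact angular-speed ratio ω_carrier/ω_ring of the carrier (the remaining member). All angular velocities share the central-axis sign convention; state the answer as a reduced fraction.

N_ring = 16 + 2·11 = 38
16(ω_s−ω_c) = −38(ω_r−ω_c),  ω_s=0, ω_r=1
16(0−ω_c) = −38(1−ω_c)  ⇒  54ω_c = 38  ⇒  ω_c = 19/27
ω_c/ω_r = 19/27

19/27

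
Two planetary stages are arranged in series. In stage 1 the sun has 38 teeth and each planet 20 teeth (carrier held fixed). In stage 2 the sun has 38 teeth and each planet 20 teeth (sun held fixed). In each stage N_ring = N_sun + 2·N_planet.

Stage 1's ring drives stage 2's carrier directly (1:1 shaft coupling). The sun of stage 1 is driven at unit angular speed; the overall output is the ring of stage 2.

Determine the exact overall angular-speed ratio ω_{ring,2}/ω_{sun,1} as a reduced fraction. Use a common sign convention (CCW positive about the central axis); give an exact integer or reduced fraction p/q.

-1102/1521

Stage 1: N_ring = 38 + 2·20 = 78
Stage 1: 38(ω_s−ω_c) = −78(ω_r−ω_c),  ω_c=0, ω_s=1
Stage 1: ω_r = 0 − (38/78)(1−0) = -19/39
  ⇒ ω_r¹/ω_s¹ = -19/39
Stage 2: N_ring = 38 + 2·20 = 78
Stage 2: 38(ω_s−ω_c) = −78(ω_r−ω_c),  ω_s=0, ω_c=1
Stage 2: ω_r = 1 − (38/78)(0−1) = 58/39
  ⇒ ω_r²/ω_c² = 58/39
Coupling ω_c² = ω_r¹ ⇒ overall = -19/39 × 58/39 = -1102/1521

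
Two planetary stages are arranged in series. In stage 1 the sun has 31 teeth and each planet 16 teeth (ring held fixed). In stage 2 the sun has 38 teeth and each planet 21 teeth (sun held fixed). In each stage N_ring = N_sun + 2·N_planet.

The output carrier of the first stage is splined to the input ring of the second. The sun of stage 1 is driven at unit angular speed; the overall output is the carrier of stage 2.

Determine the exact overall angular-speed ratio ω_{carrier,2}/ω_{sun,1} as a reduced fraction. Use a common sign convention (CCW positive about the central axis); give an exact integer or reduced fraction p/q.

Stage 1: N_ring = 31 + 2·16 = 63
Stage 1: 31(ω_s−ω_c) = −63(ω_r−ω_c),  ω_r=0, ω_s=1
Stage 1: 31(1−ω_c) = −63(0−ω_c)  ⇒  94ω_c = 31  ⇒  ω_c = 31/94
  ⇒ ω_c¹/ω_s¹ = 31/94
Stage 2: N_ring = 38 + 2·21 = 80
Stage 2: 38(ω_s−ω_c) = −80(ω_r−ω_c),  ω_s=0, ω_r=1
Stage 2: 38(0−ω_c) = −80(1−ω_c)  ⇒  118ω_c = 80  ⇒  ω_c = 40/59
  ⇒ ω_c²/ω_r² = 40/59
Coupling ω_r² = ω_c¹ ⇒ overall = 31/94 × 40/59 = 620/2773

620/2773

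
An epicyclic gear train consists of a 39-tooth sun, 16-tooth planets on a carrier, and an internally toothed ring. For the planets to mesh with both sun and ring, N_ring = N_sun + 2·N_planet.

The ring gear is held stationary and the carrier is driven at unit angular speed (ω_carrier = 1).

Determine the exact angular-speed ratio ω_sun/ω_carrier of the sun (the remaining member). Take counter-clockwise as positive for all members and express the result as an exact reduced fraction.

110/39

N_ring = 39 + 2·16 = 71
39(ω_s−ω_c) = −71(ω_r−ω_c),  ω_r=0, ω_c=1
ω_s = 1 − (71/39)(0−1) = 110/39
ω_s/ω_c = 110/39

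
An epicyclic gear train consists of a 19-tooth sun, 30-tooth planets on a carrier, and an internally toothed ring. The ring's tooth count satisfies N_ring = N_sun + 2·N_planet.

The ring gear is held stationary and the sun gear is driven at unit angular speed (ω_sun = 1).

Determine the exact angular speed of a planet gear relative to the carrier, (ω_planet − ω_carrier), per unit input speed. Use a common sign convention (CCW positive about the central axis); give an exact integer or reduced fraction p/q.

-1501/2940

N_ring = 19 + 2·30 = 79
19(ω_s−ω_c) = −79(ω_r−ω_c),  ω_r=0, ω_s=1
19(1−ω_c) = −79(0−ω_c)  ⇒  98ω_c = 19  ⇒  ω_c = 19/98
sun–planet: 19·(1−19/98) = −30·(ω_p−ω_c)  ⇒  ω_p−ω_c = −(19/30)·(79/98) = -1501/2940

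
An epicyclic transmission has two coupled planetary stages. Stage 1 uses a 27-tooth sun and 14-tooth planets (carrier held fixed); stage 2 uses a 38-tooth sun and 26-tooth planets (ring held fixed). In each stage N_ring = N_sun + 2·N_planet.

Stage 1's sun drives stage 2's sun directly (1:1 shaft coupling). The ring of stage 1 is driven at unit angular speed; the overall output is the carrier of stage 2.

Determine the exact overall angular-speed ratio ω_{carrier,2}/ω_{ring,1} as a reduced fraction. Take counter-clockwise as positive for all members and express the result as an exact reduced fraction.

-1045/1728

Stage 1: N_ring = 27 + 2·14 = 55
Stage 1: 27(ω_s−ω_c) = −55(ω_r−ω_c),  ω_c=0, ω_r=1
Stage 1: ω_s = 0 − (55/27)(1−0) = -55/27
  ⇒ ω_s¹/ω_r¹ = -55/27
Stage 2: N_ring = 38 + 2·26 = 90
Stage 2: 38(ω_s−ω_c) = −90(ω_r−ω_c),  ω_r=0, ω_s=1
Stage 2: 38(1−ω_c) = −90(0−ω_c)  ⇒  128ω_c = 38  ⇒  ω_c = 19/64
  ⇒ ω_c²/ω_s² = 19/64
Coupling ω_s² = ω_s¹ ⇒ overall = -55/27 × 19/64 = -1045/1728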